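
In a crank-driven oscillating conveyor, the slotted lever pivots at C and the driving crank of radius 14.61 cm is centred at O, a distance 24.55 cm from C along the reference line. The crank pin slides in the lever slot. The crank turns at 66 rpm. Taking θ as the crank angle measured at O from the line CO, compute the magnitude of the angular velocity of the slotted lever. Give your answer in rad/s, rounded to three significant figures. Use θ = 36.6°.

2.49

ω = 6.912 rad/s (from 66 rpm).
Crank pin A relative to C: A = (d + r cosθ, r sinθ); lever angle φ = atan2(r sinθ, d + r cosθ).
Differentiating tanφ: φ̇ = rω(d cosθ + r)/(d² + r² + 2dr cosθ).
d² + r² + 2dr cosθ = |CA|² = 0.139206 m²;  d cosθ + r = +0.34319 m.
|ω_lever| = |0.1461·6.912·+0.34319| / 0.139206 = 2.4894 rad/s.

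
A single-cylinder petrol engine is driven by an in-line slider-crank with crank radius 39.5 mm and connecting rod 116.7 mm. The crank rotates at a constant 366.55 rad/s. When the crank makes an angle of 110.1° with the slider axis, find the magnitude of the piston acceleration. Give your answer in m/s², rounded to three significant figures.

3250

ω = 366.6 rad/s
x(θ) = r cosθ + √(L² − r² sin²θ); with ω constant, a = ω²·d²x/dθ².
d²x/dθ² = −r cosθ − r²(cos2θ)/√u − r⁴ sin²2θ/(4u^{3/2}),  u = L² − r² sin²θ = 0.0122429 m².
Substituting r = 0.0395 m, L = 0.1167 m, θ = 110.1°: d²x/dθ² = +0.024158 m.
a = ω²·d²x/dθ² = (366.6)²·(+0.024158) = +3245.8 m/s²;  |a| = 3245.8 m/s².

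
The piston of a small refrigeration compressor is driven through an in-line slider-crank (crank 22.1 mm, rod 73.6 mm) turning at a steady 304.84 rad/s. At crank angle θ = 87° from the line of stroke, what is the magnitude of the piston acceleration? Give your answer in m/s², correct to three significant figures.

ω = 304.8 rad/s
x(θ) = r cosθ + √(L² − r² sin²θ); with ω constant, a = ω²·d²x/dθ².
d²x/dθ² = −r cosθ − r²(cos2θ)/√u − r⁴ sin²2θ/(4u^{3/2}),  u = L² − r² sin²θ = 0.00492989 m².
Substituting r = 0.0221 m, L = 0.0736 m, θ = 87°: d²x/dθ² = +0.0057595 m.
a = ω²·d²x/dθ² = (304.8)²·(+0.0057595) = +535.21 m/s²;  |a| = 535.21 m/s².

535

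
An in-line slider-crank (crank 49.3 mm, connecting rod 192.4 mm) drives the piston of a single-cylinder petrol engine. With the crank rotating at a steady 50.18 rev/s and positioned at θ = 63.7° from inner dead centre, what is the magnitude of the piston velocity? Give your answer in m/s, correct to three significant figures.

15.6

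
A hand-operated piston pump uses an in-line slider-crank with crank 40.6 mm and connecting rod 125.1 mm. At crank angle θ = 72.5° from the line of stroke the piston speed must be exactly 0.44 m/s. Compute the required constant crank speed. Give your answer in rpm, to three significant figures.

98.4

For an in-line slider-crank, |v_piston| = rω|sinθ|·[1 + r cosθ/√(L² − r² sin²θ)].
With r = 0.0406 m, L = 0.1251 m, θ = 72.5°: the bracketed kinematic factor |dx/dθ| = 0.042695 m.
ω = v/|dx/dθ| = 0.44/0.042695 = 10.306 rad/s.
N = 60ω/(2π) = 98.412 rpm.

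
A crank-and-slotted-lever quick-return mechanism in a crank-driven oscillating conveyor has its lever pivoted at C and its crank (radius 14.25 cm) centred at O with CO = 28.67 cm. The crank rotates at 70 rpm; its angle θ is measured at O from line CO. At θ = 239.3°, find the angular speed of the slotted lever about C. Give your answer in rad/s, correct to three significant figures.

0.0665

ω = 7.33 rad/s (from 70 rpm).
Crank pin A relative to C: A = (d + r cosθ, r sinθ); lever angle φ = atan2(r sinθ, d + r cosθ).
Differentiating tanφ: φ̇ = rω(d cosθ + r)/(d² + r² + 2dr cosθ).
d² + r² + 2dr cosθ = |CA|² = 0.0607869 m²;  d cosθ + r = -0.0038727 m.
|ω_lever| = |0.1425·7.33·-0.0038727| / 0.0607869 = 0.066549 rad/s.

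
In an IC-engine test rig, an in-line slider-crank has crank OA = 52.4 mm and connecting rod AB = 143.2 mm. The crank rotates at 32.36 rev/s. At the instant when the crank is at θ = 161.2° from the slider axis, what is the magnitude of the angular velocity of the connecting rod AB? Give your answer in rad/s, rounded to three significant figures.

70.9

ω = 203.3 rad/s (converted from 32.36 rev/s).
The rod makes angle φ with the slider axis where L sinφ = r sinθ; differentiating, L cosφ·φ̇ = r ω cosθ.
L cosφ = √(L² − r² sin²θ) = 0.1422 m.
|ω_rod| = r ω |cosθ| / √(L² − r² sin²θ) = 0.0524·203.3·0.94665/0.1422 = 70.926 rad/s.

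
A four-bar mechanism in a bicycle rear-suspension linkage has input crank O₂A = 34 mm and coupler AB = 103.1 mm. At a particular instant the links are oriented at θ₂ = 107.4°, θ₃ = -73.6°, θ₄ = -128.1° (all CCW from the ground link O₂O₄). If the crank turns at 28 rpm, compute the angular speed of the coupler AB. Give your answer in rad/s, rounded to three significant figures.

0.979

ω₂ = 2.932 rad/s (from 28 rpm).
Differentiating the loop-closure r₂e^{iθ₂}+r₃e^{iθ₃}=r₁+r₄e^{iθ₄} gives r₂ω₂e^{iθ₂}+r₃ω₃e^{iθ₃}=r₄ω₄e^{iθ₄}.
Eliminating the other unknown: ω₃ = r₂ω₂ sin(θ₄−θ₂) / [r₃ sin(θ₃−θ₄)].
Numerator sine = +0.82413; denominator sine = +0.81412.
Result = 0.034·2.932·(+0.82413) / (0.1031·(+0.81412)) = +0.97885 rad/s; magnitude 0.97885 rad/s.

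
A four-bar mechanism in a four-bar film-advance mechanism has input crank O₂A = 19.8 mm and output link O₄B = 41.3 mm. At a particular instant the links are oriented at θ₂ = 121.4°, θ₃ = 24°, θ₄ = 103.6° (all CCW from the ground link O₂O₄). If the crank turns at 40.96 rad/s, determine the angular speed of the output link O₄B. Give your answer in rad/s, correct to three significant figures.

ω₂ = 40.96 rad/s
Differentiating the loop-closure r₂e^{iθ₂}+r₃e^{iθ₃}=r₁+r₄e^{iθ₄} gives r₂ω₂e^{iθ₂}+r₃ω₃e^{iθ₃}=r₄ω₄e^{iθ₄}.
Eliminating the other unknown: ω₄ = r₂ω₂ sin(θ₂−θ₃) / [r₄ sin(θ₄−θ₃)].
Numerator sine = +0.99167; denominator sine = +0.98357.
Result = 0.0198·40.96·(+0.99167) / (0.0413·(+0.98357)) = +19.799 rad/s; magnitude 19.799 rad/s.

19.8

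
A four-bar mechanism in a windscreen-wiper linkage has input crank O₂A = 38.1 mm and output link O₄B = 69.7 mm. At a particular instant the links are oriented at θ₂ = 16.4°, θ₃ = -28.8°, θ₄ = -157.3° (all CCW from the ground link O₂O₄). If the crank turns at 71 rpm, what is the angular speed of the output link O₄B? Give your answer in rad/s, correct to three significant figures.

3.68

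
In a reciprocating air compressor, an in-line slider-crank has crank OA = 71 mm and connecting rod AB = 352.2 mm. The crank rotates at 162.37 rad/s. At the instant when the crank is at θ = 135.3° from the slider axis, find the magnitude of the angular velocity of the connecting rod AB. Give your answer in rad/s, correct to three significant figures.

23.5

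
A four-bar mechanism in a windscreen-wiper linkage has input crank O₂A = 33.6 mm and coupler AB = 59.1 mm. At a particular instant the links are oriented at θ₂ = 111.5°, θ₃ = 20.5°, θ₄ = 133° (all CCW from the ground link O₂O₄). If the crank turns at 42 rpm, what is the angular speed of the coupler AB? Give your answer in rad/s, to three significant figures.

0.992

ω₂ = 4.398 rad/s (from 42 rpm).
Differentiating the loop-closure r₂e^{iθ₂}+r₃e^{iθ₃}=r₁+r₄e^{iθ₄} gives r₂ω₂e^{iθ₂}+r₃ω₃e^{iθ₃}=r₄ω₄e^{iθ₄}.
Eliminating the other unknown: ω₃ = r₂ω₂ sin(θ₄−θ₂) / [r₃ sin(θ₃−θ₄)].
Numerator sine = +0.36650; denominator sine = -0.92388.
Result = 0.0336·4.398·(+0.36650) / (0.0591·(-0.92388)) = -0.99195 rad/s; magnitude 0.99195 rad/s.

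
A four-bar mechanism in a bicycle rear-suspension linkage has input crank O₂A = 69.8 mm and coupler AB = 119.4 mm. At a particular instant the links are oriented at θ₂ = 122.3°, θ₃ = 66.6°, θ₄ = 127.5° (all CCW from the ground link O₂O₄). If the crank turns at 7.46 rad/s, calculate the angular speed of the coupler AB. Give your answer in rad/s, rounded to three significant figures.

0.452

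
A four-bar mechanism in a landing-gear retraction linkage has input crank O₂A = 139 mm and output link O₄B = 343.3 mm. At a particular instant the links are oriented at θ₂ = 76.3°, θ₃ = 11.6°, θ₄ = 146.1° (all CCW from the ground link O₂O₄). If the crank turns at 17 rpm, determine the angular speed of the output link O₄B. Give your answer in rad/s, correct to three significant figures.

0.914

ω₂ = 1.78 rad/s (from 17 rpm).
Differentiating the loop-closure r₂e^{iθ₂}+r₃e^{iθ₃}=r₁+r₄e^{iθ₄} gives r₂ω₂e^{iθ₂}+r₃ω₃e^{iθ₃}=r₄ω₄e^{iθ₄}.
Eliminating the other unknown: ω₄ = r₂ω₂ sin(θ₂−θ₃) / [r₄ sin(θ₄−θ₃)].
Numerator sine = +0.90408; denominator sine = +0.71325.
Result = 0.139·1.78·(+0.90408) / (0.3433·(+0.71325)) = +0.91366 rad/s; magnitude 0.91366 rad/s.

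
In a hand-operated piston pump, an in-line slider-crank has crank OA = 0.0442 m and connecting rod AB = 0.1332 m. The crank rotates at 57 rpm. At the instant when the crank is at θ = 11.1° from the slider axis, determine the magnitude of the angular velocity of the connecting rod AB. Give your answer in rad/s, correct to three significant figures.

ω = 5.969 rad/s (converted from 57 rpm).
The rod makes angle φ with the slider axis where L sinφ = r sinθ; differentiating, L cosφ·φ̇ = r ω cosθ.
L cosφ = √(L² − r² sin²θ) = 0.13293 m.
|ω_rod| = r ω |cosθ| / √(L² − r² sin²θ) = 0.0442·5.969·0.98129/0.13293 = 1.9476 rad/s.

1.95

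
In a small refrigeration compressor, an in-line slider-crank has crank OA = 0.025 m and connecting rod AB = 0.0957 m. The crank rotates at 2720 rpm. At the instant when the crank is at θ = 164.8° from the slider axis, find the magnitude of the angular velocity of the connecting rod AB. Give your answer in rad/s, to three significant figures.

72.0

ω = 284.8 rad/s (converted from 2720 rpm).
The rod makes angle φ with the slider axis where L sinφ = r sinθ; differentiating, L cosφ·φ̇ = r ω cosθ.
L cosφ = √(L² − r² sin²θ) = 0.095475 m.
|ω_rod| = r ω |cosθ| / √(L² − r² sin²θ) = 0.025·284.8·0.96502/0.095475 = 71.975 rad/s.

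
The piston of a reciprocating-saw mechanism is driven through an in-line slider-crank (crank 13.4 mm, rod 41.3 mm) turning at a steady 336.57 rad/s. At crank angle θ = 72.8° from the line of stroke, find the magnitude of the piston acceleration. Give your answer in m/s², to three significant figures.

ω = 336.6 rad/s
x(θ) = r cosθ + √(L² − r² sin²θ); with ω constant, a = ω²·d²x/dθ².
d²x/dθ² = −r cosθ − r²(cos2θ)/√u − r⁴ sin²2θ/(4u^{3/2}),  u = L² − r² sin²θ = 0.00154183 m².
Substituting r = 0.0134 m, L = 0.0413 m, θ = 72.8°: d²x/dθ² = -0.00023183 m.
a = ω²·d²x/dθ² = (336.6)²·(-0.00023183) = -26.261 m/s²;  |a| = 26.261 m/s².

26.3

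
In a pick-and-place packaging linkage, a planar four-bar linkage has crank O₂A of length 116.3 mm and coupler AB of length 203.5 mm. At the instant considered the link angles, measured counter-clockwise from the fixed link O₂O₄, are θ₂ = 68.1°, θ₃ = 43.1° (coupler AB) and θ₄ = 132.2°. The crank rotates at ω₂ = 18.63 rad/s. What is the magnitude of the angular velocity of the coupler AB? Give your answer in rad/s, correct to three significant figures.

9.58

ω₂ = 18.63 rad/s
Differentiating the loop-closure r₂e^{iθ₂}+r₃e^{iθ₃}=r₁+r₄e^{iθ₄} gives r₂ω₂e^{iθ₂}+r₃ω₃e^{iθ₃}=r₄ω₄e^{iθ₄}.
Eliminating the other unknown: ω₃ = r₂ω₂ sin(θ₄−θ₂) / [r₃ sin(θ₃−θ₄)].
Numerator sine = +0.89956; denominator sine = -0.99988.
Result = 0.1163·18.63·(+0.89956) / (0.2035·(-0.99988)) = -9.5788 rad/s; magnitude 9.5788 rad/s.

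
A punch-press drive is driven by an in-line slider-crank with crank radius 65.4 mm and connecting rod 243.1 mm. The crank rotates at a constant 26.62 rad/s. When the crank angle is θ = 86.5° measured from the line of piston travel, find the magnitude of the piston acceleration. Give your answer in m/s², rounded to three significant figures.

ω = 26.62 rad/s
x(θ) = r cosθ + √(L² − r² sin²θ); with ω constant, a = ω²·d²x/dθ².
d²x/dθ² = −r cosθ − r²(cos2θ)/√u − r⁴ sin²2θ/(4u^{3/2}),  u = L² − r² sin²θ = 0.0548364 m².
Substituting r = 0.0654 m, L = 0.2431 m, θ = 86.5°: d²x/dθ² = +0.014131 m.
a = ω²·d²x/dθ² = (26.62)²·(+0.014131) = +10.014 m/s²;  |a| = 10.014 m/s².

10.0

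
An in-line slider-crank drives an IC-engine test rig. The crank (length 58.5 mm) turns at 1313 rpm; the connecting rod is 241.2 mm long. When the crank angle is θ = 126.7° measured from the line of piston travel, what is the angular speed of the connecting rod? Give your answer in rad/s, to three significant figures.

ω = 137.5 rad/s (converted from 1313 rpm).
The rod makes angle φ with the slider axis where L sinφ = r sinθ; differentiating, L cosφ·φ̇ = r ω cosθ.
L cosφ = √(L² − r² sin²θ) = 0.2366 m.
|ω_rod| = r ω |cosθ| / √(L² − r² sin²θ) = 0.0585·137.5·0.59763/0.2366 = 20.318 rad/s.

20.3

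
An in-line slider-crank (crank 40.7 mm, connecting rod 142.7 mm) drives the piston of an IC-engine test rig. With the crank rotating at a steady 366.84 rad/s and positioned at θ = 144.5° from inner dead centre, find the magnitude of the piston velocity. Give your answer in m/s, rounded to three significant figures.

ω = 366.8 rad/s
For an in-line slider-crank, x = r cosθ + √(L² − r² sin²θ), so v = −rω sinθ·[1 + r cosθ/√(L² − r² sin²θ)].
With r = 0.0407 m, L = 0.1427 m, θ = 144.5°: √(L² − r² sin²θ) = 0.14073 m.
v = −0.0407·366.8·0.58070·[1 + 0.0407·-0.81412/0.14073] = -6.6288 m/s.
|v| = 6.6288 m/s.

6.63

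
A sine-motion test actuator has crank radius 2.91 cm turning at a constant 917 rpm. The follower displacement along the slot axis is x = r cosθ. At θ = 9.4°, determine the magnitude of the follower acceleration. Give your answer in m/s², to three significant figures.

ω = 96.03 rad/s (from 917 rpm).
x = r cosθ ⇒ ẍ = −rω² cosθ (ω constant).
|a| = rω²|cosθ| = 0.0291·(96.03)²·|cos 9.4°| = 264.74 m/s².

265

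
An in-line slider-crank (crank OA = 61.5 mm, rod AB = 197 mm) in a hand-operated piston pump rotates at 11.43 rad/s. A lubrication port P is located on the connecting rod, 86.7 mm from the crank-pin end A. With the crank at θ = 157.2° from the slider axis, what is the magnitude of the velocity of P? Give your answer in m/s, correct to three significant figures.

ω = 11.43 rad/s.  Crank-pin speed |V_A| = rω = 0.70294 m/s, perpendicular to OA.
Rod angle: sinφ = −(r/L) sinθ ⇒ φ = -6.948°; ω_rod = −rω cosθ/√(L²−r²sin²θ) = +3.3138 rad/s.
V_P = V_A + ω_rod × AP, with AP = 0.0867 m along the rod.
Components: V_Px = −rω sinθ − a·ω_rod·sinφ = -0.23765 m/s;  V_Py = rω cosθ + a·ω_rod·cosφ = -0.36282 m/s.
|V_P| = √(V_Px² + V_Py²) = 0.43372 m/s.

0.434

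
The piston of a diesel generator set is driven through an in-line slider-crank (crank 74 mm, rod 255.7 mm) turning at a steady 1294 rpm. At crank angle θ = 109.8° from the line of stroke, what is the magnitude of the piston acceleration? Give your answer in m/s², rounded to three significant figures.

771

ω = 2π·1294/60 = 135.5 rad/s
x(θ) = r cosθ + √(L² − r² sin²θ); with ω constant, a = ω²·d²x/dθ².
d²x/dθ² = −r cosθ − r²(cos2θ)/√u − r⁴ sin²2θ/(4u^{3/2}),  u = L² − r² sin²θ = 0.0605348 m².
Substituting r = 0.074 m, L = 0.2557 m, θ = 109.8°: d²x/dθ² = +0.042011 m.
a = ω²·d²x/dθ² = (135.5)²·(+0.042011) = +771.42 m/s²;  |a| = 771.42 m/s².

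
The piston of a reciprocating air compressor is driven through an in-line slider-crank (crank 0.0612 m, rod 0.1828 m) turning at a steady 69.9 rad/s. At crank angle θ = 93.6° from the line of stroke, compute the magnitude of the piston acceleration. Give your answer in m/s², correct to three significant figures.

124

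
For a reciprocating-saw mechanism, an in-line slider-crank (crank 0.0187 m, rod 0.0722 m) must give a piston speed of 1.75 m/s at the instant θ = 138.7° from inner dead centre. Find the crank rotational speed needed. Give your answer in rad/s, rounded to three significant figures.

177

For an in-line slider-crank, |v_piston| = rω|sinθ|·[1 + r cosθ/√(L² − r² sin²θ)].
With r = 0.0187 m, L = 0.0722 m, θ = 138.7°: the bracketed kinematic factor |dx/dθ| = 0.0099046 m.
ω = v/|dx/dθ| = 1.75/0.0099046 = 176.68 rad/s.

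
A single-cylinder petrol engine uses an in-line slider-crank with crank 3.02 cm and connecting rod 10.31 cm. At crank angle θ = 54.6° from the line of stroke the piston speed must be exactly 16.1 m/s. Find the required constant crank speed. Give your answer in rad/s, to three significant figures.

557

For an in-line slider-crank, |v_piston| = rω|sinθ|·[1 + r cosθ/√(L² − r² sin²θ)].
With r = 0.0302 m, L = 0.1031 m, θ = 54.6°: the bracketed kinematic factor |dx/dθ| = 0.028918 m.
ω = v/|dx/dθ| = 16.1/0.028918 = 556.74 rad/s.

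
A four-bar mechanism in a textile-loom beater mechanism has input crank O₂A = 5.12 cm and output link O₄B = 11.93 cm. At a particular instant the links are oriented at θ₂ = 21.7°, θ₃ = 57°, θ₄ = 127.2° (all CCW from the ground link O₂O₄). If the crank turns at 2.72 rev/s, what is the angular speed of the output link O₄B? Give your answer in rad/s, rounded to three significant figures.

ω₂ = 17.09 rad/s (from 2.72 rev/s).
Differentiating the loop-closure r₂e^{iθ₂}+r₃e^{iθ₃}=r₁+r₄e^{iθ₄} gives r₂ω₂e^{iθ₂}+r₃ω₃e^{iθ₃}=r₄ω₄e^{iθ₄}.
Eliminating the other unknown: ω₄ = r₂ω₂ sin(θ₂−θ₃) / [r₄ sin(θ₄−θ₃)].
Numerator sine = -0.57786; denominator sine = +0.94088.
Result = 0.0512·17.09·(-0.57786) / (0.1193·(+0.94088)) = -4.5047 rad/s; magnitude 4.5047 rad/s.

4.50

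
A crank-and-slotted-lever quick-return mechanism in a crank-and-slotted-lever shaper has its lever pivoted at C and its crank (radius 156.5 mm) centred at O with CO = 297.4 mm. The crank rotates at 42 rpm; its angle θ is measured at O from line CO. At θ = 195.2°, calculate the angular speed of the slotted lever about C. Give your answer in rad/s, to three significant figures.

3.89

ω = 4.398 rad/s (from 42 rpm).
Crank pin A relative to C: A = (d + r cosθ, r sinθ); lever angle φ = atan2(r sinθ, d + r cosθ).
Differentiating tanφ: φ̇ = rω(d cosθ + r)/(d² + r² + 2dr cosθ).
d² + r² + 2dr cosθ = |CA|² = 0.0231093 m²;  d cosθ + r = -0.1305 m.
|ω_lever| = |0.1565·4.398·-0.1305| / 0.0231093 = 3.8869 rad/s.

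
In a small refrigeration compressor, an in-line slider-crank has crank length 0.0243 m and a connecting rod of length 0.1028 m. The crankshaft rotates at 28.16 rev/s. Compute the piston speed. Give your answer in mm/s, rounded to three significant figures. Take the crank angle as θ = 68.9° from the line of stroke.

ω = 2π·28.2 = 176.9 rad/s
For an in-line slider-crank, x = r cosθ + √(L² − r² sin²θ), so v = −rω sinθ·[1 + r cosθ/√(L² − r² sin²θ)].
With r = 0.0243 m, L = 0.1028 m, θ = 68.9°: √(L² − r² sin²θ) = 0.10027 m.
v = −0.0243·176.9·0.93295·[1 + 0.0243·0.36000/0.10027] = -4.3612 m/s.
|v| = 4.3612 m/s = 4361.2 mm/s.

4360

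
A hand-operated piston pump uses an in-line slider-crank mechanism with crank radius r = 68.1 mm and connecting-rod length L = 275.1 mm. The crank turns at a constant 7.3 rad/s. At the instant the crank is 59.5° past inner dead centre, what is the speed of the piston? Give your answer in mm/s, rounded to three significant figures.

483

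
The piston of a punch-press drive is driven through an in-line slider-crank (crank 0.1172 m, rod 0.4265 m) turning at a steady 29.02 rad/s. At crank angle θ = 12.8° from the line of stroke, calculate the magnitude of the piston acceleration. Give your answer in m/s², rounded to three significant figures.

121

ω = 29.02 rad/s
x(θ) = r cosθ + √(L² − r² sin²θ); with ω constant, a = ω²·d²x/dθ².
d²x/dθ² = −r cosθ − r²(cos2θ)/√u − r⁴ sin²2θ/(4u^{3/2}),  u = L² − r² sin²θ = 0.181228 m².
Substituting r = 0.1172 m, L = 0.4265 m, θ = 12.8°: d²x/dθ² = -0.1435 m.
a = ω²·d²x/dθ² = (29.02)²·(-0.1435) = -120.85 m/s²;  |a| = 120.85 m/s².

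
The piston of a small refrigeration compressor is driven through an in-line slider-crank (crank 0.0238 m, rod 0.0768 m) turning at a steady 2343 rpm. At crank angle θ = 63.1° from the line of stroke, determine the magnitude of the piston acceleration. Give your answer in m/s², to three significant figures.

383

ω = 2π·2343/60 = 245.4 rad/s
x(θ) = r cosθ + √(L² − r² sin²θ); with ω constant, a = ω²·d²x/dθ².
d²x/dθ² = −r cosθ − r²(cos2θ)/√u − r⁴ sin²2θ/(4u^{3/2}),  u = L² − r² sin²θ = 0.00544775 m².
Substituting r = 0.0238 m, L = 0.0768 m, θ = 63.1°: d²x/dθ² = -0.0063653 m.
a = ω²·d²x/dθ² = (245.4)²·(-0.0063653) = -383.2 m/s²;  |a| = 383.2 m/s².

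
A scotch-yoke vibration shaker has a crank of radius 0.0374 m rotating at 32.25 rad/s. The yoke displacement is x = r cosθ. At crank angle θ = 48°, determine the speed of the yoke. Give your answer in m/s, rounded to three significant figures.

ω = 32.25 rad/s
x = r cosθ ⇒ ẋ = −rω sinθ.
|v| = rω|sinθ| = 0.0374·32.25·|sin 48°| = 0.89634 m/s.

0.896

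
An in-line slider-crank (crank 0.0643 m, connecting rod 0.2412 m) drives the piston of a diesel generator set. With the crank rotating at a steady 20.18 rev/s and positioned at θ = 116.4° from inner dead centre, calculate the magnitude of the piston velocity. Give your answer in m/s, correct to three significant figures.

ω = 2π·20.2 = 126.8 rad/s
For an in-line slider-crank, x = r cosθ + √(L² − r² sin²θ), so v = −rω sinθ·[1 + r cosθ/√(L² − r² sin²θ)].
With r = 0.0643 m, L = 0.2412 m, θ = 116.4°: √(L² − r² sin²θ) = 0.23422 m.
v = −0.0643·126.8·0.89571·[1 + 0.0643·-0.44464/0.23422] = -6.4113 m/s.
|v| = 6.4113 m/s.

6.41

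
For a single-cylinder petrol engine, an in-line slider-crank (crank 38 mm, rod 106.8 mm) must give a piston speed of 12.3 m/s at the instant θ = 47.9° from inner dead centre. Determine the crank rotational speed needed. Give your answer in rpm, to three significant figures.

For an in-line slider-crank, |v_piston| = rω|sinθ|·[1 + r cosθ/√(L² − r² sin²θ)].
With r = 0.038 m, L = 0.1068 m, θ = 47.9°: the bracketed kinematic factor |dx/dθ| = 0.035168 m.
ω = v/|dx/dθ| = 12.3/0.035168 = 349.75 rad/s.
N = 60ω/(2π) = 3339.8 rpm.

3340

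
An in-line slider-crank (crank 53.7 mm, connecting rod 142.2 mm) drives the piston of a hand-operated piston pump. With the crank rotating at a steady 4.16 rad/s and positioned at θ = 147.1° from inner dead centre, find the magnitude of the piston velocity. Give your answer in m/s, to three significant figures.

ω = 4.16 rad/s
For an in-line slider-crank, x = r cosθ + √(L² − r² sin²θ), so v = −rω sinθ·[1 + r cosθ/√(L² − r² sin²θ)].
With r = 0.0537 m, L = 0.1422 m, θ = 147.1°: √(L² − r² sin²θ) = 0.13918 m.
v = −0.0537·4.16·0.54317·[1 + 0.0537·-0.83962/0.13918] = -0.082031 m/s.
|v| = 0.082031 m/s.

0.0820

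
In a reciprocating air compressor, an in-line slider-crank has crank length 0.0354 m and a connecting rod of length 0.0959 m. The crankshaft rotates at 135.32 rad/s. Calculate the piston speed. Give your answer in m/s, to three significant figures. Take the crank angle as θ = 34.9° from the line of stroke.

3.59

ω = 135.3 rad/s
For an in-line slider-crank, x = r cosθ + √(L² − r² sin²θ), so v = −rω sinθ·[1 + r cosθ/√(L² − r² sin²θ)].
With r = 0.0354 m, L = 0.0959 m, θ = 34.9°: √(L² − r² sin²θ) = 0.093737 m.
v = −0.0354·135.3·0.57215·[1 + 0.0354·0.82015/0.093737] = -3.5897 m/s.
|v| = 3.5897 m/s.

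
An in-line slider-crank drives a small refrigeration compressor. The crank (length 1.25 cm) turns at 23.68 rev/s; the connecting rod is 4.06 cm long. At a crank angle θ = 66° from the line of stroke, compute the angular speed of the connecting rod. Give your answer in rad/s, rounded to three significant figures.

ω = 148.8 rad/s (converted from 23.68 rev/s).
The rod makes angle φ with the slider axis where L sinφ = r sinθ; differentiating, L cosφ·φ̇ = r ω cosθ.
L cosφ = √(L² − r² sin²θ) = 0.038961 m.
|ω_rod| = r ω |cosθ| / √(L² − r² sin²θ) = 0.0125·148.8·0.40674/0.038961 = 19.416 rad/s.

19.4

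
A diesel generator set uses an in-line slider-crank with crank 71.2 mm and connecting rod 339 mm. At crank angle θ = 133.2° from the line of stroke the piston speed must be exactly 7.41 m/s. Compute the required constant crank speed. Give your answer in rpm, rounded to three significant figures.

For an in-line slider-crank, |v_piston| = rω|sinθ|·[1 + r cosθ/√(L² − r² sin²θ)].
With r = 0.0712 m, L = 0.339 m, θ = 133.2°: the bracketed kinematic factor |dx/dθ| = 0.044351 m.
ω = v/|dx/dθ| = 7.41/0.044351 = 167.08 rad/s.
N = 60ω/(2π) = 1595.5 rpm.

1600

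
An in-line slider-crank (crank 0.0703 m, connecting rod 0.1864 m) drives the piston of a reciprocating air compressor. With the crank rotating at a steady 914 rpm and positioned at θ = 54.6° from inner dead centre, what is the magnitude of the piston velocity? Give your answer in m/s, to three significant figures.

6.74

ω = 2π·914/60 = 95.71 rad/s
For an in-line slider-crank, x = r cosθ + √(L² − r² sin²θ), so v = −rω sinθ·[1 + r cosθ/√(L² − r² sin²θ)].
With r = 0.0703 m, L = 0.1864 m, θ = 54.6°: √(L² − r² sin²θ) = 0.17737 m.
v = −0.0703·95.71·0.81513·[1 + 0.0703·0.57928/0.17737] = -6.744 m/s.
|v| = 6.744 m/s.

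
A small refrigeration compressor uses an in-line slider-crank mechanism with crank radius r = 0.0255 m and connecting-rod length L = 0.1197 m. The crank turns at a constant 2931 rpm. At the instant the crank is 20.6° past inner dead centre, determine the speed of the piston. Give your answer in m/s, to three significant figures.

3.30

ω = 2π·2931/60 = 306.9 rad/s
For an in-line slider-crank, x = r cosθ + √(L² − r² sin²θ), so v = −rω sinθ·[1 + r cosθ/√(L² − r² sin²θ)].
With r = 0.0255 m, L = 0.1197 m, θ = 20.6°: √(L² − r² sin²θ) = 0.11936 m.
v = −0.0255·306.9·0.35184·[1 + 0.0255·0.93606/0.11936] = -3.3045 m/s.
|v| = 3.3045 m/s.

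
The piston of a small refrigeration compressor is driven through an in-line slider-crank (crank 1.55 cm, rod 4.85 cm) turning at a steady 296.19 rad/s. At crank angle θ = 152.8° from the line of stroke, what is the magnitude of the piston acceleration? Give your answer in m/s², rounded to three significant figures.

ω = 296.2 rad/s
x(θ) = r cosθ + √(L² − r² sin²θ); with ω constant, a = ω²·d²x/dθ².
d²x/dθ² = −r cosθ − r²(cos2θ)/√u − r⁴ sin²2θ/(4u^{3/2}),  u = L² − r² sin²θ = 0.00230205 m².
Substituting r = 0.0155 m, L = 0.0485 m, θ = 152.8°: d²x/dθ² = +0.010785 m.
a = ω²·d²x/dθ² = (296.2)²·(+0.010785) = +946.13 m/s²;  |a| = 946.13 m/s².

946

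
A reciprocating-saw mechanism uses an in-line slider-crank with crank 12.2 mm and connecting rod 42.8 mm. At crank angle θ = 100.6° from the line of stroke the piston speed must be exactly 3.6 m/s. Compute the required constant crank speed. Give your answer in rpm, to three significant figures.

For an in-line slider-crank, |v_piston| = rω|sinθ|·[1 + r cosθ/√(L² − r² sin²θ)].
With r = 0.0122 m, L = 0.0428 m, θ = 100.6°: the bracketed kinematic factor |dx/dθ| = 0.011337 m.
ω = v/|dx/dθ| = 3.6/0.011337 = 317.55 rad/s.
N = 60ω/(2π) = 3032.4 rpm.

3030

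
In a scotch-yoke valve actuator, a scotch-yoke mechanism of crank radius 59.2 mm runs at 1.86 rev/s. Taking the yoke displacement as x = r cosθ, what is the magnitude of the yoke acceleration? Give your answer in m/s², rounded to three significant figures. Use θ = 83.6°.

0.901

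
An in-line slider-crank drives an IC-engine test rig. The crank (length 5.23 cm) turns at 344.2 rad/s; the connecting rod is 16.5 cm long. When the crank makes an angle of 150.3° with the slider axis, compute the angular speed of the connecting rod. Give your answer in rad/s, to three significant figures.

ω = 344.2 rad/s
The rod makes angle φ with the slider axis where L sinφ = r sinθ; differentiating, L cosφ·φ̇ = r ω cosθ.
L cosφ = √(L² − r² sin²θ) = 0.16295 m.
|ω_rod| = r ω |cosθ| / √(L² − r² sin²θ) = 0.0523·344.2·0.86863/0.16295 = 95.959 rad/s.

96.0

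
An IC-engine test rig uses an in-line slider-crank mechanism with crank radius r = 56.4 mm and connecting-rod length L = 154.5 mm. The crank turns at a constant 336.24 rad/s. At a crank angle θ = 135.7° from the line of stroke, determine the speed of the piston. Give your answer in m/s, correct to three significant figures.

9.67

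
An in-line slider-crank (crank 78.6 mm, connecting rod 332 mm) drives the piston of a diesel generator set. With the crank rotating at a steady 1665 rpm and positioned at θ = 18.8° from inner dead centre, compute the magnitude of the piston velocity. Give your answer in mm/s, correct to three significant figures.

ω = 2π·1665/60 = 174.4 rad/s
For an in-line slider-crank, x = r cosθ + √(L² − r² sin²θ), so v = −rω sinθ·[1 + r cosθ/√(L² − r² sin²θ)].
With r = 0.0786 m, L = 0.332 m, θ = 18.8°: √(L² − r² sin²θ) = 0.33103 m.
v = −0.0786·174.4·0.32227·[1 + 0.0786·0.94665/0.33103] = -5.4092 m/s.
|v| = 5.4092 m/s = 5409.2 mm/s.

5410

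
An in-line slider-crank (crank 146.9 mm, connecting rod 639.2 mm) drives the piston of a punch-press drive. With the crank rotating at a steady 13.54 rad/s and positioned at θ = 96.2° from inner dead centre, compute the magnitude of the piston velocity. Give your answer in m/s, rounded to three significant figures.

ω = 13.54 rad/s
For an in-line slider-crank, x = r cosθ + √(L² − r² sin²θ), so v = −rω sinθ·[1 + r cosθ/√(L² − r² sin²θ)].
With r = 0.1469 m, L = 0.6392 m, θ = 96.2°: √(L² − r² sin²θ) = 0.62229 m.
v = −0.1469·13.54·0.99415·[1 + 0.1469·-0.10800/0.62229] = -1.927 m/s.
|v| = 1.927 m/s.

1.93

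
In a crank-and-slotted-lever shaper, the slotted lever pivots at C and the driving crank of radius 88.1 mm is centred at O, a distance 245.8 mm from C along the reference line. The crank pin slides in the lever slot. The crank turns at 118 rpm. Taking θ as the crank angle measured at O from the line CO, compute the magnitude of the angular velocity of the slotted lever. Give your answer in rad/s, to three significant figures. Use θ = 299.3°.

2.54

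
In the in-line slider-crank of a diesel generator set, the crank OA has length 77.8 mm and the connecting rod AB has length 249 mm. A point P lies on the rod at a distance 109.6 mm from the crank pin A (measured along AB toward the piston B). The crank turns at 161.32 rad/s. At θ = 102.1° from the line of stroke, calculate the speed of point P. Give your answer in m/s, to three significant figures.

ω = 161.3 rad/s.  Crank-pin speed |V_A| = rω = 12.551 m/s, perpendicular to OA.
Rod angle: sinφ = −(r/L) sinθ ⇒ φ = -17.789°; ω_rod = −rω cosθ/√(L²−r²sin²θ) = +11.096 rad/s.
V_P = V_A + ω_rod × AP, with AP = 0.1096 m along the rod.
Components: V_Px = −rω sinθ − a·ω_rod·sinφ = -11.9 m/s;  V_Py = rω cosθ + a·ω_rod·cosφ = -1.4729 m/s.
|V_P| = √(V_Px² + V_Py²) = 11.991 m/s.

12.0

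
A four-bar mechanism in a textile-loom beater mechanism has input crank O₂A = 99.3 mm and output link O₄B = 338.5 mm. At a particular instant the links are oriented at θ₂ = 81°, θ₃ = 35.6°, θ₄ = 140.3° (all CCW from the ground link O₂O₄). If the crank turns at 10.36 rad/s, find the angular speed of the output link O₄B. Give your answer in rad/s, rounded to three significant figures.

ω₂ = 10.36 rad/s
Differentiating the loop-closure r₂e^{iθ₂}+r₃e^{iθ₃}=r₁+r₄e^{iθ₄} gives r₂ω₂e^{iθ₂}+r₃ω₃e^{iθ₃}=r₄ω₄e^{iθ₄}.
Eliminating the other unknown: ω₄ = r₂ω₂ sin(θ₂−θ₃) / [r₄ sin(θ₄−θ₃)].
Numerator sine = +0.71203; denominator sine = +0.96727.
Result = 0.0993·10.36·(+0.71203) / (0.3385·(+0.96727)) = +2.2372 rad/s; magnitude 2.2372 rad/s.

2.24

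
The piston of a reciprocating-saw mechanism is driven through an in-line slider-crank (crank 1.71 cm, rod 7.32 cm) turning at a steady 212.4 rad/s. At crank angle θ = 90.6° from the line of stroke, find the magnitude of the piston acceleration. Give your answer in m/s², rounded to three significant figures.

ω = 212.4 rad/s
x(θ) = r cosθ + √(L² − r² sin²θ); with ω constant, a = ω²·d²x/dθ².
d²x/dθ² = −r cosθ − r²(cos2θ)/√u − r⁴ sin²2θ/(4u^{3/2}),  u = L² − r² sin²θ = 0.00506586 m².
Substituting r = 0.0171 m, L = 0.0732 m, θ = 90.6°: d²x/dθ² = +0.0042865 m.
a = ω²·d²x/dθ² = (212.4)²·(+0.0042865) = +193.38 m/s²;  |a| = 193.38 m/s².

193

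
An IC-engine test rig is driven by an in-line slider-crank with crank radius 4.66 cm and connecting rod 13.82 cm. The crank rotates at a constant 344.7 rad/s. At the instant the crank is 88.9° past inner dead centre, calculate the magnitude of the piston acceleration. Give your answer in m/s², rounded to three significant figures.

ω = 344.7 rad/s
x(θ) = r cosθ + √(L² − r² sin²θ); with ω constant, a = ω²·d²x/dθ².
d²x/dθ² = −r cosθ − r²(cos2θ)/√u − r⁴ sin²2θ/(4u^{3/2}),  u = L² − r² sin²θ = 0.0169285 m².
Substituting r = 0.0466 m, L = 0.1382 m, θ = 88.9°: d²x/dθ² = +0.015783 m.
a = ω²·d²x/dθ² = (344.7)²·(+0.015783) = +1875.3 m/s²;  |a| = 1875.3 m/s².

1880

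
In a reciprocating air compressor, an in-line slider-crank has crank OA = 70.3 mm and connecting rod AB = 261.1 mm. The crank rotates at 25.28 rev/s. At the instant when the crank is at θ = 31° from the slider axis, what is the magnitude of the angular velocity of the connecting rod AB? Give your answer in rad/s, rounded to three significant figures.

37.0

ω = 158.8 rad/s (converted from 25.28 rev/s).
The rod makes angle φ with the slider axis where L sinφ = r sinθ; differentiating, L cosφ·φ̇ = r ω cosθ.
L cosφ = √(L² − r² sin²θ) = 0.25858 m.
|ω_rod| = r ω |cosθ| / √(L² − r² sin²θ) = 0.0703·158.8·0.85717/0.25858 = 37.016 rad/s.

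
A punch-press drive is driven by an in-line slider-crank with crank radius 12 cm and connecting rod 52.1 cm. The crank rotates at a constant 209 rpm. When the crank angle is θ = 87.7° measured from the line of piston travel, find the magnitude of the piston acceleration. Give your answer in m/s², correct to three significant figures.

ω = 2π·209/60 = 21.89 rad/s
x(θ) = r cosθ + √(L² − r² sin²θ); with ω constant, a = ω²·d²x/dθ².
d²x/dθ² = −r cosθ − r²(cos2θ)/√u − r⁴ sin²2θ/(4u^{3/2}),  u = L² − r² sin²θ = 0.257064 m².
Substituting r = 0.12 m, L = 0.521 m, θ = 87.7°: d²x/dθ² = +0.023492 m.
a = ω²·d²x/dθ² = (21.89)²·(+0.023492) = +11.253 m/s²;  |a| = 11.253 m/s².

11.3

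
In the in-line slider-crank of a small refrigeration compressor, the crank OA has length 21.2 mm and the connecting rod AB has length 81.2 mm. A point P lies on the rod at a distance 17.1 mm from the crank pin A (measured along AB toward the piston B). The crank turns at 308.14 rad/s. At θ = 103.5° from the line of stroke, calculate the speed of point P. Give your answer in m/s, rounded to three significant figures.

6.38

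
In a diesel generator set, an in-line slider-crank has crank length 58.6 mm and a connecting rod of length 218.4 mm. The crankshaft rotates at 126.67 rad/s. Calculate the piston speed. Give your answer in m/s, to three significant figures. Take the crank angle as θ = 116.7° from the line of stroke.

ω = 126.7 rad/s
For an in-line slider-crank, x = r cosθ + √(L² − r² sin²θ), so v = −rω sinθ·[1 + r cosθ/√(L² − r² sin²θ)].
With r = 0.0586 m, L = 0.2184 m, θ = 116.7°: √(L² − r² sin²θ) = 0.21203 m.
v = −0.0586·126.7·0.89337·[1 + 0.0586·-0.44932/0.21203] = -5.8079 m/s.
|v| = 5.8079 m/s.

5.81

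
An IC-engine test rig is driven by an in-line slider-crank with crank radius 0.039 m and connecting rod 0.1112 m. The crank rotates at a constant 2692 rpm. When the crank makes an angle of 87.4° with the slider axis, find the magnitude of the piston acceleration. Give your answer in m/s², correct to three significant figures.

ω = 2π·2692/60 = 281.9 rad/s
x(θ) = r cosθ + √(L² − r² sin²θ); with ω constant, a = ω²·d²x/dθ².
d²x/dθ² = −r cosθ − r²(cos2θ)/√u − r⁴ sin²2θ/(4u^{3/2}),  u = L² − r² sin²θ = 0.0108476 m².
Substituting r = 0.039 m, L = 0.1112 m, θ = 87.4°: d²x/dθ² = +0.01277 m.
a = ω²·d²x/dθ² = (281.9)²·(+0.01277) = +1014.9 m/s²;  |a| = 1014.9 m/s².

1010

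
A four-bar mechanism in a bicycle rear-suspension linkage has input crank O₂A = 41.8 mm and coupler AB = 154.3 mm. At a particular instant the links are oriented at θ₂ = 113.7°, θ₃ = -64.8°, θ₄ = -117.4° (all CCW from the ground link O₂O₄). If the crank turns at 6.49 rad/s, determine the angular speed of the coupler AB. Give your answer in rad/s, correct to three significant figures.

1.72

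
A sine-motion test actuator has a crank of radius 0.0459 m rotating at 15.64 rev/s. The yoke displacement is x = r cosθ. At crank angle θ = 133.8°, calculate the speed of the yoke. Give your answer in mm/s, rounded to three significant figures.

3260

ω = 98.27 rad/s (from 15.64 rev/s).
x = r cosθ ⇒ ẋ = −rω sinθ.
|v| = rω|sinθ| = 0.0459·98.27·|sin 133.8°| = 3.2555 m/s = 3255.5 mm/s.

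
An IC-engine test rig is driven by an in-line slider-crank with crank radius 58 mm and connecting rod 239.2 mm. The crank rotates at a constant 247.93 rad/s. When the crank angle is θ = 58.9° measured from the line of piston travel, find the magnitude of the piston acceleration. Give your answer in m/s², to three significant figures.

1440

ω = 247.9 rad/s
x(θ) = r cosθ + √(L² − r² sin²θ); with ω constant, a = ω²·d²x/dθ².
d²x/dθ² = −r cosθ − r²(cos2θ)/√u − r⁴ sin²2θ/(4u^{3/2}),  u = L² − r² sin²θ = 0.0547502 m².
Substituting r = 0.058 m, L = 0.2392 m, θ = 58.9°: d²x/dθ² = -0.023427 m.
a = ω²·d²x/dθ² = (247.9)²·(-0.023427) = -1440 m/s²;  |a| = 1440 m/s².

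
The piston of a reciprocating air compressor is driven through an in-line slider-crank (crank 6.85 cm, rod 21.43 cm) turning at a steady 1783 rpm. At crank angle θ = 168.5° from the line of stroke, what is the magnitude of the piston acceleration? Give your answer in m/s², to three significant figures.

ω = 2π·1783/60 = 186.7 rad/s
x(θ) = r cosθ + √(L² − r² sin²θ); with ω constant, a = ω²·d²x/dθ².
d²x/dθ² = −r cosθ − r²(cos2θ)/√u − r⁴ sin²2θ/(4u^{3/2}),  u = L² − r² sin²θ = 0.045738 m².
Substituting r = 0.0685 m, L = 0.2143 m, θ = 168.5°: d²x/dθ² = +0.046843 m.
a = ω²·d²x/dθ² = (186.7)²·(+0.046843) = +1633.1 m/s²;  |a| = 1633.1 m/s².

1630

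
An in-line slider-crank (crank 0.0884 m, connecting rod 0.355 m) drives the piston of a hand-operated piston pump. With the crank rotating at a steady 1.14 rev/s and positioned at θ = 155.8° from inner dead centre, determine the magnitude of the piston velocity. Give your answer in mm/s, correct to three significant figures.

ω = 2π·1.14 = 7.163 rad/s
For an in-line slider-crank, x = r cosθ + √(L² − r² sin²θ), so v = −rω sinθ·[1 + r cosθ/√(L² − r² sin²θ)].
With r = 0.0884 m, L = 0.355 m, θ = 155.8°: √(L² − r² sin²θ) = 0.35315 m.
v = −0.0884·7.163·0.40992·[1 + 0.0884·-0.91212/0.35315] = -0.2003 m/s.
|v| = 0.2003 m/s = 200.3 mm/s.

200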